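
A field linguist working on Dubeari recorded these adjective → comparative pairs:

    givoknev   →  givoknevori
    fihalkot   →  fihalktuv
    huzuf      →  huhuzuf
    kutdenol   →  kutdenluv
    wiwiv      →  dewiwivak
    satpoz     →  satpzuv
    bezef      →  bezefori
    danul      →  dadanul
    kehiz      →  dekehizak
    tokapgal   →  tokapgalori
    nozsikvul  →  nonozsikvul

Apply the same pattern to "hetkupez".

hetkupezori

wiwiv and givoknev both end in -v yet inflect differently (dewiwivak, givoknevori), so the final letter is not what conditions the rule; the last vowel is.
"hetkupez" has last vowel 'e'. The stems whose last vowel is 'e' (bezef → bezefori, givoknev → givoknevori) add -ori.
The other patterns: stems whose last vowel is 'i' add de- … -ak around the stem; stems whose last vowel is 'o' delete the last vowel and add -uv; stems whose last vowel is 'u' repeat the first consonant+vowel as a prefix.
So hetkupez → hetkupezori.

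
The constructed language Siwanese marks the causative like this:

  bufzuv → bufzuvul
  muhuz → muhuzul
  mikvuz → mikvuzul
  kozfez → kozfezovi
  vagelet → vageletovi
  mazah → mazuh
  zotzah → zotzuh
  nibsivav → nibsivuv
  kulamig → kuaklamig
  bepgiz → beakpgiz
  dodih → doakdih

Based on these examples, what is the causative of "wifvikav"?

muhuz and kozfez both end in -z yet inflect differently (muhuzul, kozfezovi), so the final letter is not what conditions the rule; the last vowel is.
"wifvikav" has last vowel 'a'. The stems whose last vowel is 'a' (mazah → mazuh, zotzah → zotzuh, nibsivav → nibsivuv) change the last vowel to 'u'.
The other patterns: stems whose last vowel is 'u' add -ul; stems whose last vowel is 'e' add -ovi; stems whose last vowel is 'i' insert -ak- after the first vowel.
So wifvikav → wifvikuv.

wifvikuv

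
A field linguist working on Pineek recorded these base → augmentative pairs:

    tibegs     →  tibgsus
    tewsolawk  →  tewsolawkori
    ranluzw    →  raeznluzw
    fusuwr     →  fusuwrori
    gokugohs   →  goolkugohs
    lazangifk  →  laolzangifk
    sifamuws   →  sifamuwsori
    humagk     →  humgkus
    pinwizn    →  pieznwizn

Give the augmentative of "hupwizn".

"hupwizn" has second-to-last letter 'z'. The stems whose second-to-last letter is 'z' (pinwizn → pieznwizn, ranluzw → raeznluzw) insert -ez- after the first vowel.
So hupwizn → huezpwizn.

huezpwizn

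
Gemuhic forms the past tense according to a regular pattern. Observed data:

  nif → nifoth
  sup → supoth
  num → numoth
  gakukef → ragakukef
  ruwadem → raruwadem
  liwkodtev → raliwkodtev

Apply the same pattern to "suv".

suvoth

nif and gakukef both end in -f yet inflect differently (nifoth, ragakukef), so the final letter is not what conditions the rule; the number of vowels is.
"suv" has 1 vowel. The stems with 1 vowel (nif → nifoth, sup → supoth, num → numoth) add -oth.
The other pattern: stems with 3 vowels add the prefix ra-.
So suv → suvoth.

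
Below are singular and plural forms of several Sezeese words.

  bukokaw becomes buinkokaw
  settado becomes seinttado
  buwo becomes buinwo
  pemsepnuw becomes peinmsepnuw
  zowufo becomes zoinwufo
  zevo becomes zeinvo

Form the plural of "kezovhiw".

Every pair shown (bukokaw → buinkokaw, settado → seinttado, buwo → buinwo, …) follows the same rule: insert -in- after the first vowel.
So kezovhiw → keinzovhiw.

keinzovhiw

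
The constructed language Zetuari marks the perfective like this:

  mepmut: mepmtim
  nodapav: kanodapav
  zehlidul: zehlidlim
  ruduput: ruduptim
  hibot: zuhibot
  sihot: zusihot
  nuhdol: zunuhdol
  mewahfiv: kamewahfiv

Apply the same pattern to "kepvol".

"kepvol" has last vowel 'o'. The stems whose last vowel is 'o' (sihot → zusihot, nuhdol → zunuhdol, hibot → zuhibot) add the prefix zu-.
The other patterns: stems whose last vowel is 'u' delete the last vowel and add -im; stems whose last vowel is 'a' or 'i' add the prefix ka-.
So kepvol → zukepvol.

zukepvol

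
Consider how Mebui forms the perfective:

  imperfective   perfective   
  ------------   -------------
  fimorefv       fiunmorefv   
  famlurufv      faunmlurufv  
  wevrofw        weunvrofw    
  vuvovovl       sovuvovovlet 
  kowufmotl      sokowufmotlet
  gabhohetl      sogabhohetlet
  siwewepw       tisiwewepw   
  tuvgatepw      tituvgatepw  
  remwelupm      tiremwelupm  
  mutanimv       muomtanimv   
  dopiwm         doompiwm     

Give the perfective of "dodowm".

doomdowm

"dodowm" has second-to-last letter 'w'. The one such stem in the data (dopiwm → doompiwm) inserts -om- after the first vowel (as does mutanimv), so the same rule applies.
So dodowm → doomdowm.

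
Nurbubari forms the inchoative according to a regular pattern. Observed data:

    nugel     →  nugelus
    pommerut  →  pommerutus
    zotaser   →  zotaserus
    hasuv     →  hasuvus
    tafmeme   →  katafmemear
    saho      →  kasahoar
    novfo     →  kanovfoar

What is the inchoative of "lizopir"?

"lizopir" ends in a consonant. The stems ending in a consonant (nugel → nugelus, pommerut → pommerutus, zotaser → zotaserus) add -us.
The other pattern: stems ending in a vowel add ka- … -ar around the stem.
So lizopir → lizopirus.

lizopirus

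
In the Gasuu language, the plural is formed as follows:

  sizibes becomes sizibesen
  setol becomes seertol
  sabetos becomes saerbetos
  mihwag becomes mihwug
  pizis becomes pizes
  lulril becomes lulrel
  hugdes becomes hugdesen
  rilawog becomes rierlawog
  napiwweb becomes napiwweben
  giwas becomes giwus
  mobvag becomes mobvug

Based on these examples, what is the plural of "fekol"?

hugdes and sabetos both end in -s yet inflect differently (hugdesen, saerbetos), so the final letter is not what conditions the rule; the last vowel is.
"fekol" has last vowel 'o'. The stems whose last vowel is 'o' (sabetos → saerbetos, setol → seertol, rilawog → rierlawog) insert -er- after the first vowel.
The other patterns: stems whose last vowel is 'e' add -en; stems whose last vowel is 'a' change the last vowel to 'u'; stems whose last vowel is 'i' change the last vowel to 'e'.
So fekol → feerkol.

feerkol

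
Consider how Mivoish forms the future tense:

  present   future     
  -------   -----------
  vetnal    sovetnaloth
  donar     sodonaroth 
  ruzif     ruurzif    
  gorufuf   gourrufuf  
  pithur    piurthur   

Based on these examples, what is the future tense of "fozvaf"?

donar and pithur both end in -r yet inflect differently (sodonaroth, piurthur), so the final letter is not what conditions the rule; the last vowel is.
"fozvaf" has last vowel 'a'. The stems whose last vowel is 'a' (donar → sodonaroth, vetnal → sovetnaloth) add so- … -oth around the stem.
The other pattern: stems whose last vowel is 'i' or 'u' insert -ur- after the first vowel.
So fozvaf → sofozvafoth.

sofozvafoth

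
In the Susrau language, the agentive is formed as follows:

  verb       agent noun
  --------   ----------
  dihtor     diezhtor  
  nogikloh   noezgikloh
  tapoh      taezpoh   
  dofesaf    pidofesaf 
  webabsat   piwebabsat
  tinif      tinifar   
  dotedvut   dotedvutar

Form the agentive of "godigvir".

"godigvir" has last vowel 'i'. The one such stem in the data (tinif → tinifar) adds -ar, so the same rule applies.
So godigvir → godigvirar.

godigvirar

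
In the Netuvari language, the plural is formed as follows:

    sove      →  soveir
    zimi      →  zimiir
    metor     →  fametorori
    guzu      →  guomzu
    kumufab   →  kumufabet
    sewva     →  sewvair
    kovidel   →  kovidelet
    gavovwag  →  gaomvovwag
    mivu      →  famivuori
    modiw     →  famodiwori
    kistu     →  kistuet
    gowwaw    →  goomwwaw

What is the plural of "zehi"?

kistu and guzu both end in -u yet inflect differently (kistuet, guomzu), so the final letter is not what conditions the rule; the first letter is.
"zehi" begins with z-. The one such stem in the data (zimi → zimiir) adds -ir, so the same rule applies.
The other patterns: stems beginning with k- add -et; stems beginning with g- insert -om- after the first vowel; stems beginning with m- add fa- … -ori around the stem.
So zehi → zehiir.

zehiir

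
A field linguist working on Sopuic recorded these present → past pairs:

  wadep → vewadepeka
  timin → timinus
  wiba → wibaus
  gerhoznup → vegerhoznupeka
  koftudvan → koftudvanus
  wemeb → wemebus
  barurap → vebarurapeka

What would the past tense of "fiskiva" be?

fiskivaus

barurap and wiba both have last vowel 'a' yet inflect differently (vebarurapeka, wibaus), so the last vowel is not what conditions the rule; the final letter is.
"fiskiva" ends in -a. The one such stem in the data (wiba → wibaus) adds -us, so the same rule applies.
So fiskiva → fiskivaus.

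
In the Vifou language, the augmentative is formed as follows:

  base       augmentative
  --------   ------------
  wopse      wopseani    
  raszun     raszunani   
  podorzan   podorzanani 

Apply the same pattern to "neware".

Every pair shown (wopse → wopseani, raszun → raszunani, podorzan → podorzanani) follows the same rule: add -ani.
So neware → newareani.

newareani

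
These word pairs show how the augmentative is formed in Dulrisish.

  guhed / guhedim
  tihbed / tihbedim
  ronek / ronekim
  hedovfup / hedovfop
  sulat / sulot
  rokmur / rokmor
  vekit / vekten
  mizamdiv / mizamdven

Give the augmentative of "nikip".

"nikip" has last vowel 'i'. The stems whose last vowel is 'i' (vekit → vekten, mizamdiv → mizamdven) delete the last vowel and add -en.
The other patterns: stems whose last vowel is 'e' add -im; stems whose last vowel is 'a' or 'u' change the last vowel to 'o'.
So nikip → nikpen.

nikpen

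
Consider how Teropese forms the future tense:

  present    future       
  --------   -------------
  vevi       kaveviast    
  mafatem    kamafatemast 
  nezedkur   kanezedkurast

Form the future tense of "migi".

Every pair shown (vevi → kaveviast, mafatem → kamafatemast, nezedkur → kanezedkurast) follows the same rule: add ka- … -ast around the stem.
So migi → kamigiast.

kamigiast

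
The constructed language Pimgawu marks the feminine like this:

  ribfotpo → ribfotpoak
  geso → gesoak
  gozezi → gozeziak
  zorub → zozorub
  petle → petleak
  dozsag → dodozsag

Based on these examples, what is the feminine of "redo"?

"redo" ends in a vowel. The stems ending in a vowel (petle → petleak, geso → gesoak, gozezi → gozeziak) add -ak.
The other pattern: stems ending in a consonant repeat the first consonant+vowel as a prefix.
So redo → redoak.

redoak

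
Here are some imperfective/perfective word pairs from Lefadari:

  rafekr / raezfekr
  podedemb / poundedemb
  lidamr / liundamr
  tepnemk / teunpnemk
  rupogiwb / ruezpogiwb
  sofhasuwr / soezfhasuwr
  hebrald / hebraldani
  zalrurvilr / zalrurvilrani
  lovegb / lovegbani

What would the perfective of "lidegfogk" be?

"lidegfogk" has second-to-last letter 'g'. The one such stem in the data (lovegb → lovegbani) adds -ani, so the same rule applies.
The other patterns: stems whose second-to-last letter is 'm' insert -un- after the first vowel; stems whose second-to-last letter is 'k' or 'w' insert -ez- after the first vowel.
So lidegfogk → lidegfogkani.

lidegfogkani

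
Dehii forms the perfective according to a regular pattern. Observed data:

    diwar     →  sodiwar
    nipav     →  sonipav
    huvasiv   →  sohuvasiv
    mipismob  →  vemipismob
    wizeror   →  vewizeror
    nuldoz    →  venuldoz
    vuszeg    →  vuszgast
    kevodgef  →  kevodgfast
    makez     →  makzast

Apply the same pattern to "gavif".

sogavif

diwar and wizeror both end in -r yet inflect differently (sodiwar, vewizeror), so the final letter is not what conditions the rule; the last vowel is.
"gavif" has last vowel 'i'. The one such stem in the data (huvasiv → sohuvasiv) adds the prefix so-, so the same rule applies.
So gavif → sogavif.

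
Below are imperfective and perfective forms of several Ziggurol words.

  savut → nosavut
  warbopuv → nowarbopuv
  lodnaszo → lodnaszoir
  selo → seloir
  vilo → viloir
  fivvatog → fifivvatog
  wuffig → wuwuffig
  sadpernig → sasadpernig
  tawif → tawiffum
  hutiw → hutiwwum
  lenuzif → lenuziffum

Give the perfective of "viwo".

viwoir

lodnaszo and fivvatog both have last vowel 'o' yet inflect differently (lodnaszoir, fifivvatog), so the last vowel is not what conditions the rule; the final letter is.
"viwo" ends in -o. The stems ending in -o (lodnaszo → lodnaszoir, selo → seloir, vilo → viloir) add -ir.
The other patterns: stems ending in -t or -v add the prefix no-; stems ending in -g repeat the first consonant+vowel as a prefix; stems ending in -f or -w double the final consonant and add -um.
So viwo → viwoir.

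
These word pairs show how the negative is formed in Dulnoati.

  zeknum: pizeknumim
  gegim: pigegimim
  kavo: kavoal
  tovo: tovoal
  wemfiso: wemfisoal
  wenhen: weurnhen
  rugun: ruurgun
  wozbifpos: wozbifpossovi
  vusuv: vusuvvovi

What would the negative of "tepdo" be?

zeknum and rugun both have last vowel 'u' yet inflect differently (pizeknumim, ruurgun), so the last vowel is not what conditions the rule; the final letter is.
"tepdo" ends in -o. The stems ending in -o (kavo → kavoal, tovo → tovoal, wemfiso → wemfisoal) add -al.
So tepdo → tepdoal.

tepdoal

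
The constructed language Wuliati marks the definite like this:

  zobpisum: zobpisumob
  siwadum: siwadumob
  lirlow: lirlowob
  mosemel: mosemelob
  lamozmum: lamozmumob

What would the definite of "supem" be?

supemob

Every pair shown (zobpisum → zobpisumob, siwadum → siwadumob, lirlow → lirlowob, …) follows the same rule: add -ob.
So supem → supemob.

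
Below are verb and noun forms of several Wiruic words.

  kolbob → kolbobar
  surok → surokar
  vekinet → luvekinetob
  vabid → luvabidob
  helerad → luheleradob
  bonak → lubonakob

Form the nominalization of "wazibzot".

surok and bonak both end in -k yet inflect differently (surokar, lubonakob), so the final letter is not what conditions the rule; the last vowel is.
"wazibzot" has last vowel 'o'. The stems whose last vowel is 'o' (kolbob → kolbobar, surok → surokar) add -ar.
The other pattern: stems whose last vowel is 'a', 'e' or 'i' add lu- … -ob around the stem.
So wazibzot → wazibzotar.

wazibzotar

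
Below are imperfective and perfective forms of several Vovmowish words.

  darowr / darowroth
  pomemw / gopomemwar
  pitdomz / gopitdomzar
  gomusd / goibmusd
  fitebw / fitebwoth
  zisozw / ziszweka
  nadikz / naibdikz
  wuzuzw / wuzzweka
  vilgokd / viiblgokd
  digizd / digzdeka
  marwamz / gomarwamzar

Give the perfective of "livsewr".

livsewroth

nadikz and pitdomz both end in -z yet inflect differently (naibdikz, gopitdomzar), so the final letter is not what conditions the rule; the second-to-last letter is.
"livsewr" has second-to-last letter 'w'. The one such stem in the data (darowr → darowroth) adds -oth, so the same rule applies.
So livsewr → livsewroth.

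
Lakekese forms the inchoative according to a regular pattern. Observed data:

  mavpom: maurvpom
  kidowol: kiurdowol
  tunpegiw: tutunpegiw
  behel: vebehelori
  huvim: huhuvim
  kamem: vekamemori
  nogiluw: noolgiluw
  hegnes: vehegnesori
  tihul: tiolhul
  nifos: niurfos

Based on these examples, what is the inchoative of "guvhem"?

kamem and mavpom both end in -m yet inflect differently (vekamemori, maurvpom), so the final letter is not what conditions the rule; the last vowel is.
"guvhem" has last vowel 'e'. The stems whose last vowel is 'e' (kamem → vekamemori, hegnes → vehegnesori, behel → vebehelori) add ve- … -ori around the stem.
So guvhem → veguvhemori.

veguvhemori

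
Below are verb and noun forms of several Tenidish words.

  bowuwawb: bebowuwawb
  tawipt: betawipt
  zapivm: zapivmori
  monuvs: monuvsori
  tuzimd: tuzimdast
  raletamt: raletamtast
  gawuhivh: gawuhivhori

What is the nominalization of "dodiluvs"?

raletamt and tawipt both end in -t yet inflect differently (raletamtast, betawipt), so the final letter is not what conditions the rule; the second-to-last letter is.
"dodiluvs" has second-to-last letter 'v'. The stems whose second-to-last letter is 'v' (zapivm → zapivmori, monuvs → monuvsori, gawuhivh → gawuhivhori) add -ori.
So dodiluvs → dodiluvsori.

dodiluvsori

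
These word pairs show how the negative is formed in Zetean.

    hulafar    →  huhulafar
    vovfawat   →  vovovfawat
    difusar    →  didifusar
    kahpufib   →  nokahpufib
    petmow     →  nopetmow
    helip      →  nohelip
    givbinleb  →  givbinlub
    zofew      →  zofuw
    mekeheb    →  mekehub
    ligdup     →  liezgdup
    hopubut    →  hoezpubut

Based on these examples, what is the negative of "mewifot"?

nomewifot

"mewifot" has last vowel 'o'. The one such stem in the data (petmow → nopetmow) adds the prefix no-, so the same rule applies.
The other patterns: stems whose last vowel is 'a' repeat the first consonant+vowel as a prefix; stems whose last vowel is 'e' change the last vowel to 'u'; stems whose last vowel is 'u' insert -ez- after the first vowel.
So mewifot → nomewifot.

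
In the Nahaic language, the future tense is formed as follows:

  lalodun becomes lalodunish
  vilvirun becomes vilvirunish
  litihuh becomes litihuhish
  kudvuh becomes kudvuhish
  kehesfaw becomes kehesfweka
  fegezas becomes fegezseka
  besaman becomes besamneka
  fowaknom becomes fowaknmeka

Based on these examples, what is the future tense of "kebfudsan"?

lalodun and besaman both end in -n yet inflect differently (lalodunish, besamneka), so the final letter is not what conditions the rule; the last vowel is.
"kebfudsan" has last vowel 'a'. The stems whose last vowel is 'a' (kehesfaw → kehesfweka, fegezas → fegezseka, besaman → besamneka) delete the last vowel and add -eka.
The other pattern: stems whose last vowel is 'u' add -ish.
So kebfudsan → kebfudsneka.

kebfudsneka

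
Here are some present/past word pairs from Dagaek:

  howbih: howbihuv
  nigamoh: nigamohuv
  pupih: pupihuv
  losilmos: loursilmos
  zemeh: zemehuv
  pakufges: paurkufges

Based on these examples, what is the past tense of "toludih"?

toludihuv

losilmos and nigamoh both have last vowel 'o' yet inflect differently (loursilmos, nigamohuv), so the last vowel is not what conditions the rule; the final letter is.
"toludih" ends in -h. The stems ending in -h (nigamoh → nigamohuv, zemeh → zemehuv, howbih → howbihuv) add -uv.
The other pattern: stems ending in -s insert -ur- after the first vowel.
So toludih → toludihuv.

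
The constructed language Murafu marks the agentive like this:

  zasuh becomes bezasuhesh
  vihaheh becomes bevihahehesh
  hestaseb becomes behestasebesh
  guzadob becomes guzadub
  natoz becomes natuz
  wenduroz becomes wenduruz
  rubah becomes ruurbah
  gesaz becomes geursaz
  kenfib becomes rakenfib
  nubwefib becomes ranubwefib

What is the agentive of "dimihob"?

hestaseb and guzadob both end in -b yet inflect differently (behestasebesh, guzadub), so the final letter is not what conditions the rule; the last vowel is.
"dimihob" has last vowel 'o'. The stems whose last vowel is 'o' (guzadob → guzadub, natoz → natuz, wenduroz → wenduruz) change the last vowel to 'u'.
The other patterns: stems whose last vowel is 'e' or 'u' add be- … -esh around the stem; stems whose last vowel is 'a' insert -ur- after the first vowel; stems whose last vowel is 'i' add the prefix ra-.
So dimihob → dimihub.

dimihub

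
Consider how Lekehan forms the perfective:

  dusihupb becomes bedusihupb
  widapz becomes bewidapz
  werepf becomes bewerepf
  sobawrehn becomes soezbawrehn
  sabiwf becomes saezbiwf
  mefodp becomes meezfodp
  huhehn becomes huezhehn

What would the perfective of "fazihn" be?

faezzihn

werepf and sabiwf both end in -f yet inflect differently (bewerepf, saezbiwf), so the final letter is not what conditions the rule; the second-to-last letter is.
"fazihn" has second-to-last letter 'h'. The stems whose second-to-last letter is 'h' (sobawrehn → soezbawrehn, huhehn → huezhehn) insert -ez- after the first vowel.
So fazihn → faezzihn.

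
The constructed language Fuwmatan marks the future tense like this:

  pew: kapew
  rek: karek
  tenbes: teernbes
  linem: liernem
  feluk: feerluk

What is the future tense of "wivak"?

wiervak

"wivak" has 2 vowels. The stems with 2 vowels (feluk → feerluk, linem → liernem, tenbes → teernbes) insert -er- after the first vowel.
So wivak → wiervak.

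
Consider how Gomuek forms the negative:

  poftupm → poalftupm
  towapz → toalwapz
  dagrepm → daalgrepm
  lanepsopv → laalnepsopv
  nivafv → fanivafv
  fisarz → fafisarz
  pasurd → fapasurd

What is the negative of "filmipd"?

fiallmipd

lanepsopv and nivafv both end in -v yet inflect differently (laalnepsopv, fanivafv), so the final letter is not what conditions the rule; the second-to-last letter is.
"filmipd" has second-to-last letter 'p'. The stems whose second-to-last letter is 'p' (poftupm → poalftupm, towapz → toalwapz, dagrepm → daalgrepm) insert -al- after the first vowel.
The other pattern: stems whose second-to-last letter is 'f' or 'r' add the prefix fa-.
So filmipd → fiallmipd.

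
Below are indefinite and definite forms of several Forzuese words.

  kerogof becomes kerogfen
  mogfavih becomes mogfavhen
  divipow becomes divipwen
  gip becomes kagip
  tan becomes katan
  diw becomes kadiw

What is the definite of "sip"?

kasip

diw and divipow both end in -w yet inflect differently (kadiw, divipwen), so the final letter is not what conditions the rule; the number of vowels is.
"sip" has 1 vowel. The stems with 1 vowel (diw → kadiw, tan → katan, gip → kagip) add the prefix ka-.
So sip → kasip.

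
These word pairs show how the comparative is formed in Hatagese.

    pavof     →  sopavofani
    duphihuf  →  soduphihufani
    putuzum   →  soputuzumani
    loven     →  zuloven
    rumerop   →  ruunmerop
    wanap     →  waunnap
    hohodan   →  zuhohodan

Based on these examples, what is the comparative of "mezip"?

meunzip

"mezip" ends in -p. The stems ending in -p (rumerop → ruunmerop, wanap → waunnap) insert -un- after the first vowel.
So mezip → meunzip.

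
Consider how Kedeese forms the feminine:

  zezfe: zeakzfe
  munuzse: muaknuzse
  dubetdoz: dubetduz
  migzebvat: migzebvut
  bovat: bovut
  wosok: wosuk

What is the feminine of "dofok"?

dofuk

munuzse and migzebvat both begin with m- yet inflect differently (muaknuzse, migzebvut), so the first letter is not what conditions the rule; whether the stem ends in a vowel or a consonant is.
"dofok" ends in a consonant. The stems ending in a consonant (dubetdoz → dubetduz, migzebvat → migzebvut, bovat → bovut) change the last vowel to 'u'.
The other pattern: stems ending in a vowel insert -ak- after the first vowel.
So dofok → dofuk.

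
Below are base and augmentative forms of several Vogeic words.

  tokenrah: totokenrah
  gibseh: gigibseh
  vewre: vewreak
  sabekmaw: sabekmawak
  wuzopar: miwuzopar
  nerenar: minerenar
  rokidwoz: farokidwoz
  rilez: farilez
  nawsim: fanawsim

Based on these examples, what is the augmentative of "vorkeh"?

"vorkeh" ends in -h. The stems ending in -h (tokenrah → totokenrah, gibseh → gigibseh) repeat the first consonant+vowel as a prefix.
The other patterns: stems ending in -e or -w add -ak; stems ending in -r add the prefix mi-; stems ending in -m or -z add the prefix fa-.
So vorkeh → vovorkeh.

vovorkeh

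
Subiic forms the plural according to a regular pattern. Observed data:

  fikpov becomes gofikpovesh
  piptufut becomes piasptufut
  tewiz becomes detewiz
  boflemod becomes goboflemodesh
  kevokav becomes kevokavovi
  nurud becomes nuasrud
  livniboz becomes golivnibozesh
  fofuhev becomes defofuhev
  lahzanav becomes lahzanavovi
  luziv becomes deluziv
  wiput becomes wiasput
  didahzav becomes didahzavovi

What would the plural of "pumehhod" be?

"pumehhod" has last vowel 'o'. The stems whose last vowel is 'o' (livniboz → golivnibozesh, fikpov → gofikpovesh, boflemod → goboflemodesh) add go- … -esh around the stem.
So pumehhod → gopumehhodesh.

gopumehhodesh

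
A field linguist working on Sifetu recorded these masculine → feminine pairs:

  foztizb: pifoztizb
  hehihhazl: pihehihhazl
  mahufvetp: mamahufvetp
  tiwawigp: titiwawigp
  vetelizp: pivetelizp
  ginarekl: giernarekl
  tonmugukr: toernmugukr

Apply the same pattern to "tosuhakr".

"tosuhakr" has second-to-last letter 'k'. The stems whose second-to-last letter is 'k' (tonmugukr → toernmugukr, ginarekl → giernarekl) insert -er- after the first vowel.
The other patterns: stems whose second-to-last letter is 'z' add the prefix pi-; stems whose second-to-last letter is 'g' or 't' repeat the first consonant+vowel as a prefix.
So tosuhakr → toersuhakr.

toersuhakr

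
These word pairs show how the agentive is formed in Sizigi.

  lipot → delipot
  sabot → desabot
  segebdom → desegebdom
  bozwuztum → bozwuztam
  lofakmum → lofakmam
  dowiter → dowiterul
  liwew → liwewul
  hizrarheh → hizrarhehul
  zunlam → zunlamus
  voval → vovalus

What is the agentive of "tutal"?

"tutal" has last vowel 'a'. The stems whose last vowel is 'a' (zunlam → zunlamus, voval → vovalus) add -us.
The other patterns: stems whose last vowel is 'o' add the prefix de-; stems whose last vowel is 'u' change the last vowel to 'a'; stems whose last vowel is 'e' add -ul.
So tutal → tutalus.

tutalus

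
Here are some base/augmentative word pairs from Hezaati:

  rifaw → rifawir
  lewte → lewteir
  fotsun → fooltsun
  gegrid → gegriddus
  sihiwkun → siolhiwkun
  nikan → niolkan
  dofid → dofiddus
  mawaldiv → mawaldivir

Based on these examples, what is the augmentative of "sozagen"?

nikan and rifaw both have last vowel 'a' yet inflect differently (niolkan, rifawir), so the last vowel is not what conditions the rule; the final letter is.
"sozagen" ends in -n. The stems ending in -n (fotsun → fooltsun, nikan → niolkan, sihiwkun → siolhiwkun) insert -ol- after the first vowel.
The other patterns: stems ending in -d double the final consonant and add -us; stems ending in -e, -v or -w add -ir.
So sozagen → soolzagen.

soolzagen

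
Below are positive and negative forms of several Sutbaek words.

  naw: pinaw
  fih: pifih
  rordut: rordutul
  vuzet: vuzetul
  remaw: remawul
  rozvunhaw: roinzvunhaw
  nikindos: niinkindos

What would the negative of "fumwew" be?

fumwewul

"fumwew" has 2 vowels. The stems with 2 vowels (rordut → rordutul, vuzet → vuzetul, remaw → remawul) add -ul.
The other patterns: stems with 1 vowel add the prefix pi-; stems with 3 vowels insert -in- after the first vowel.
So fumwew → fumwewul.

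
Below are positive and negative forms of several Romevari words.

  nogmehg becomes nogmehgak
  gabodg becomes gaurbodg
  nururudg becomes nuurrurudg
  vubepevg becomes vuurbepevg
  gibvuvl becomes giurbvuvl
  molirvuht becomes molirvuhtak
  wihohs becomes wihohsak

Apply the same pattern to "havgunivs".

haurvgunivs

vubepevg and nogmehg both end in -g yet inflect differently (vuurbepevg, nogmehgak), so the final letter is not what conditions the rule; the second-to-last letter is.
"havgunivs" has second-to-last letter 'v'. The stems whose second-to-last letter is 'v' (vubepevg → vuurbepevg, gibvuvl → giurbvuvl) insert -ur- after the first vowel.
The other pattern: stems whose second-to-last letter is 'h' add -ak.
So havgunivs → haurvgunivs.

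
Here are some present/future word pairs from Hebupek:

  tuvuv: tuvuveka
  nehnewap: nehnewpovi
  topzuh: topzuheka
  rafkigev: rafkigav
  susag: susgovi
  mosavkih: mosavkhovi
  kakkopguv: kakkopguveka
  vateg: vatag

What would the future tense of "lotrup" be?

topzuh and mosavkih both end in -h yet inflect differently (topzuheka, mosavkhovi), so the final letter is not what conditions the rule; the last vowel is.
"lotrup" has last vowel 'u'. The stems whose last vowel is 'u' (tuvuv → tuvuveka, kakkopguv → kakkopguveka, topzuh → topzuheka) add -eka.
The other patterns: stems whose last vowel is 'a' or 'i' delete the last vowel and add -ovi; stems whose last vowel is 'e' change the last vowel to 'a'.
So lotrup → lotrupeka.

lotrupeka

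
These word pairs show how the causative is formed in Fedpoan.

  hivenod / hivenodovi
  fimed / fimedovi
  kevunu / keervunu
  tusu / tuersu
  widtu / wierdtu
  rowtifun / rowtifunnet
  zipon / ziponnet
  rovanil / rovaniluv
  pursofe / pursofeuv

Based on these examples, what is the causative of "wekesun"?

"wekesun" ends in -n. The stems ending in -n (rowtifun → rowtifunnet, zipon → ziponnet) double the final consonant and add -et.
The other patterns: stems ending in -d add -ovi; stems ending in -u insert -er- after the first vowel; stems ending in -e or -l add -uv.
So wekesun → wekesunnet.

wekesunnet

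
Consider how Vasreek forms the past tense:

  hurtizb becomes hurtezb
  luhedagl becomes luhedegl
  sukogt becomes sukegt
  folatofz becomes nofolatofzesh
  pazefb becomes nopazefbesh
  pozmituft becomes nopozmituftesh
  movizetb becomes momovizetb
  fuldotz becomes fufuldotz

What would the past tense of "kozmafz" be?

hurtizb and pazefb both end in -b yet inflect differently (hurtezb, nopazefbesh), so the final letter is not what conditions the rule; the second-to-last letter is.
"kozmafz" has second-to-last letter 'f'. The stems whose second-to-last letter is 'f' (folatofz → nofolatofzesh, pazefb → nopazefbesh, pozmituft → nopozmituftesh) add no- … -esh around the stem.
So kozmafz → nokozmafzesh.

nokozmafzesh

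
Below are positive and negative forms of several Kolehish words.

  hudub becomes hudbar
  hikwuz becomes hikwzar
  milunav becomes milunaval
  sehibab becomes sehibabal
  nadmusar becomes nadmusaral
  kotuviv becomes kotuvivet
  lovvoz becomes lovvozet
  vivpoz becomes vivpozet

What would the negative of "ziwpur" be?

ziwprar

hudub and sehibab both end in -b yet inflect differently (hudbar, sehibabal), so the final letter is not what conditions the rule; the last vowel is.
"ziwpur" has last vowel 'u'. The stems whose last vowel is 'u' (hudub → hudbar, hikwuz → hikwzar) delete the last vowel and add -ar.
So ziwpur → ziwprar.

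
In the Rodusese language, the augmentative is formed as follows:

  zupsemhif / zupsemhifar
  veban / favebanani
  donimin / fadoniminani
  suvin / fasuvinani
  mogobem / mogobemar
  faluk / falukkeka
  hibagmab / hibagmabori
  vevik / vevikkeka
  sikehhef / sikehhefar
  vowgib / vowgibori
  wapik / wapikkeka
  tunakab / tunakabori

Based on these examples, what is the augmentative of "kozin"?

"kozin" ends in -n. The stems ending in -n (donimin → fadoniminani, suvin → fasuvinani, veban → favebanani) add fa- … -ani around the stem.
The other patterns: stems ending in -k double the final consonant and add -eka; stems ending in -f or -m add -ar; stems ending in -b add -ori.
So kozin → fakozinani.

fakozinani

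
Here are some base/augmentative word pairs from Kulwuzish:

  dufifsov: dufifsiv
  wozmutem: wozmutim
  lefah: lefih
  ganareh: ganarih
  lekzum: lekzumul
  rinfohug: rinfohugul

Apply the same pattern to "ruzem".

"ruzem" has last vowel 'e'. The stems whose last vowel is 'e' (ganareh → ganarih, wozmutem → wozmutim) change the last vowel to 'i'.
So ruzem → ruzim.

ruzim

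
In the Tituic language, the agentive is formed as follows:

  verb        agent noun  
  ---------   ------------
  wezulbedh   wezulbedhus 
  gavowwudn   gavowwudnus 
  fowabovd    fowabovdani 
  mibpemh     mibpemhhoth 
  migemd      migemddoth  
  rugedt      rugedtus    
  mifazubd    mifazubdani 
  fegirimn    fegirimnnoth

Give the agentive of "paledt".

fegirimn and gavowwudn both end in -n yet inflect differently (fegirimnnoth, gavowwudnus), so the final letter is not what conditions the rule; the second-to-last letter is.
"paledt" has second-to-last letter 'd'. The stems whose second-to-last letter is 'd' (rugedt → rugedtus, gavowwudn → gavowwudnus, wezulbedh → wezulbedhus) add -us.
So paledt → paledtus.

paledtus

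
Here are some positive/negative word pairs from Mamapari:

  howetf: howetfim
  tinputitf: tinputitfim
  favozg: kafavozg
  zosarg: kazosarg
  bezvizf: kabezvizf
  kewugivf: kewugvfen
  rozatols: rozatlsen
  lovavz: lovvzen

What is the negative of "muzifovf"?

muzifvfen

howetf and bezvizf both end in -f yet inflect differently (howetfim, kabezvizf), so the final letter is not what conditions the rule; the second-to-last letter is.
"muzifovf" has second-to-last letter 'v'. The stems whose second-to-last letter is 'v' (kewugivf → kewugvfen, lovavz → lovvzen) delete the last vowel and add -en.
The other patterns: stems whose second-to-last letter is 't' add -im; stems whose second-to-last letter is 'r' or 'z' add the prefix ka-.
So muzifovf → muzifvfen.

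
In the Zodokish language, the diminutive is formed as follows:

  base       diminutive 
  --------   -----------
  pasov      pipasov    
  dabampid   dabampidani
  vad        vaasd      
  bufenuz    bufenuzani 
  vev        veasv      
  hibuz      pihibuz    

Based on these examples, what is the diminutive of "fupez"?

vev and pasov both end in -v yet inflect differently (veasv, pipasov), so the final letter is not what conditions the rule; the number of vowels is.
"fupez" has 2 vowels. The stems with 2 vowels (hibuz → pihibuz, pasov → pipasov) add the prefix pi-.
So fupez → pifupez.

pifupez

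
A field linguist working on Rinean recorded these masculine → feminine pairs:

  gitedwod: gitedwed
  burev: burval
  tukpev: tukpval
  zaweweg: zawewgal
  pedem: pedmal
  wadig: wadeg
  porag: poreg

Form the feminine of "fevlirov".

"fevlirov" has last vowel 'o'. The one such stem in the data (gitedwod → gitedwed) changes the last vowel to 'e' (as do porag, wadig), so the same rule applies.
So fevlirov → fevlirev.

fevlirev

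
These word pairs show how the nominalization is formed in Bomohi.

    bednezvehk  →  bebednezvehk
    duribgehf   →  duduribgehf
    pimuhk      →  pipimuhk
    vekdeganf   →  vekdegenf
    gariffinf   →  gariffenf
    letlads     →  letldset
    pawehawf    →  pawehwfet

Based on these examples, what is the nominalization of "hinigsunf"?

duribgehf and vekdeganf both end in -f yet inflect differently (duduribgehf, vekdegenf), so the final letter is not what conditions the rule; the second-to-last letter is.
"hinigsunf" has second-to-last letter 'n'. The stems whose second-to-last letter is 'n' (vekdeganf → vekdegenf, gariffinf → gariffenf) change the last vowel to 'e'.
The other patterns: stems whose second-to-last letter is 'h' repeat the first consonant+vowel as a prefix; stems whose second-to-last letter is 'd' or 'w' delete the last vowel and add -et.
So hinigsunf → hinigsenf.

hinigsenf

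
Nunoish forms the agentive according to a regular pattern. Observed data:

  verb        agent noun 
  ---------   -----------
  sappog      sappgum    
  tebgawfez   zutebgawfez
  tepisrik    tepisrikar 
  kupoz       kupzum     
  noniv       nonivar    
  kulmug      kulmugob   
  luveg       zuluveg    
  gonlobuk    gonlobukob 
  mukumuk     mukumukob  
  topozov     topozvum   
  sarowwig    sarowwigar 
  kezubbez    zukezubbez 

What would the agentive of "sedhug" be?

"sedhug" has last vowel 'u'. The stems whose last vowel is 'u' (kulmug → kulmugob, mukumuk → mukumukob, gonlobuk → gonlobukob) add -ob.
The other patterns: stems whose last vowel is 'i' add -ar; stems whose last vowel is 'o' delete the last vowel and add -um; stems whose last vowel is 'e' add the prefix zu-.
So sedhug → sedhugob.

sedhugob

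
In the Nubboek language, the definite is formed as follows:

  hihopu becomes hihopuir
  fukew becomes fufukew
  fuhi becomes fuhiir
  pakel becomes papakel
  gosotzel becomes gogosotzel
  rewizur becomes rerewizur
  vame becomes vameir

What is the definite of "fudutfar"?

vame and fukew both have last vowel 'e' yet inflect differently (vameir, fufukew), so the last vowel is not what conditions the rule; whether the stem ends in a vowel or a consonant is.
"fudutfar" ends in a consonant. The stems ending in a consonant (fukew → fufukew, pakel → papakel, rewizur → rerewizur) repeat the first consonant+vowel as a prefix.
So fudutfar → fufudutfar.

fufudutfar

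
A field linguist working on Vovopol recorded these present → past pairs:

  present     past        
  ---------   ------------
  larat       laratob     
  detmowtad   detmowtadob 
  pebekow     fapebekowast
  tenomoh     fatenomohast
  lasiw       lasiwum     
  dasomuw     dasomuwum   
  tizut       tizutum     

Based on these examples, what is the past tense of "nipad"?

pebekow and lasiw both end in -w yet inflect differently (fapebekowast, lasiwum), so the final letter is not what conditions the rule; the last vowel is.
"nipad" has last vowel 'a'. The stems whose last vowel is 'a' (larat → laratob, detmowtad → detmowtadob) add -ob.
So nipad → nipadob.

nipadob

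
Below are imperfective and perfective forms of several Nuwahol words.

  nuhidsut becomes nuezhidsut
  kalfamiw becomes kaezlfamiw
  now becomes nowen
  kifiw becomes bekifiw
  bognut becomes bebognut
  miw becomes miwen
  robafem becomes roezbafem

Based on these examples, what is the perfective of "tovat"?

miw and kifiw both end in -w yet inflect differently (miwen, bekifiw), so the final letter is not what conditions the rule; the number of vowels is.
"tovat" has 2 vowels. The stems with 2 vowels (kifiw → bekifiw, bognut → bebognut) add the prefix be-.
So tovat → betovat.

betovat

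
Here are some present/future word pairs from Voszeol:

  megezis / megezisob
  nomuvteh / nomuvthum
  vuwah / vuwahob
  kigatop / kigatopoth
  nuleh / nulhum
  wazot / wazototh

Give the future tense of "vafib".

vafibob

vuwah and nomuvteh both end in -h yet inflect differently (vuwahob, nomuvthum), so the final letter is not what conditions the rule; the last vowel is.
"vafib" has last vowel 'i'. The one such stem in the data (megezis → megezisob) adds -ob, so the same rule applies.
So vafib → vafibob.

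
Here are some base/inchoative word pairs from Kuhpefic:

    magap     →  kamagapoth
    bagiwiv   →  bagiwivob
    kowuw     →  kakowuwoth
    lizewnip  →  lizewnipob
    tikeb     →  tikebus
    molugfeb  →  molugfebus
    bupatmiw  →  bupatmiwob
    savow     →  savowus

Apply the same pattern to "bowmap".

kabowmapoth

"bowmap" has last vowel 'a'. The one such stem in the data (magap → kamagapoth) adds ka- … -oth around the stem, so the same rule applies.
The other patterns: stems whose last vowel is 'i' add -ob; stems whose last vowel is 'e' or 'o' add -us.
So bowmap → kabowmapoth.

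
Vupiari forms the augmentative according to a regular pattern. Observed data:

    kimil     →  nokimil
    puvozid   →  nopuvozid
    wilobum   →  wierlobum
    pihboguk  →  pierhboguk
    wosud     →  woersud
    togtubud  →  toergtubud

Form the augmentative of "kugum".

kuergum

togtubud and puvozid both end in -d yet inflect differently (toergtubud, nopuvozid), so the final letter is not what conditions the rule; the last vowel is.
"kugum" has last vowel 'u'. The stems whose last vowel is 'u' (togtubud → toergtubud, wosud → woersud, pihboguk → pierhboguk) insert -er- after the first vowel.
So kugum → kuergum.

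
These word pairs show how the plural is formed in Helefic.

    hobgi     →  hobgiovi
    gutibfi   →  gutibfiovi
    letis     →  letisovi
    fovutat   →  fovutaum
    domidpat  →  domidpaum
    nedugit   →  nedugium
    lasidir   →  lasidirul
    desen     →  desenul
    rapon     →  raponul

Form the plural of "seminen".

hobgi and nedugit both have last vowel 'i' yet inflect differently (hobgiovi, nedugium), so the last vowel is not what conditions the rule; the final letter is.
"seminen" ends in -n. The stems ending in -n (desen → desenul, rapon → raponul) add -ul.
So seminen → seminenul.

seminenul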